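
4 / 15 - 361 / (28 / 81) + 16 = -431783 / 420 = -1028.05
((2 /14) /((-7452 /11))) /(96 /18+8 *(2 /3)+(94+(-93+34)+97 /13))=-143 /36027936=-0.00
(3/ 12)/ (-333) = -0.00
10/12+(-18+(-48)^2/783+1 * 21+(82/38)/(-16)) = 58547/8816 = 6.64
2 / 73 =0.03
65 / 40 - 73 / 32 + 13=395 / 32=12.34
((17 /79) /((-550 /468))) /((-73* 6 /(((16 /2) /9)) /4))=0.00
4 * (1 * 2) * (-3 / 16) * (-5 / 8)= 15 / 16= 0.94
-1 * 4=-4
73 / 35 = 2.09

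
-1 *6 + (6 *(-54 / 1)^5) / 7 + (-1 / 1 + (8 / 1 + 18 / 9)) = -2754990123 / 7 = -393570017.57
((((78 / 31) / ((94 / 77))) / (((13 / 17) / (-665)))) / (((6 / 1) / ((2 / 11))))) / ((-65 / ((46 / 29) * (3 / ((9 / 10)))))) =7280420 / 1647867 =4.42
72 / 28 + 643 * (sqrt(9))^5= 1093761 / 7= 156251.57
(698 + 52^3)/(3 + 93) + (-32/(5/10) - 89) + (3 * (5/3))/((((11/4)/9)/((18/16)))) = 235373/176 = 1337.35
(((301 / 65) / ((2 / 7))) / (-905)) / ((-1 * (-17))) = -2107 / 2000050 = -0.00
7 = 7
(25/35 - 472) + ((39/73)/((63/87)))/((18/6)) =-471.04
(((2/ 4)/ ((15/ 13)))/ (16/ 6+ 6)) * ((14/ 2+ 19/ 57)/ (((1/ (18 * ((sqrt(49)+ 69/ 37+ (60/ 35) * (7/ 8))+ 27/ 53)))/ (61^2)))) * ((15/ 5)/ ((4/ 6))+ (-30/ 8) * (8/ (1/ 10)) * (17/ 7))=-53087455386009/ 274540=-193368745.49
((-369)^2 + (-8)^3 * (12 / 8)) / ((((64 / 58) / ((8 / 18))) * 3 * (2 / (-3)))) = -1308799 / 48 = -27266.65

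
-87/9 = -29/3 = -9.67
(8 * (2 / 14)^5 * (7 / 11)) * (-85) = -680 / 26411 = -0.03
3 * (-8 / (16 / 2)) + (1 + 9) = 7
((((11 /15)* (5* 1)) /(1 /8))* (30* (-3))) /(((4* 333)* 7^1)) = -220 /777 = -0.28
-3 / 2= -1.50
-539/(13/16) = -8624/13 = -663.38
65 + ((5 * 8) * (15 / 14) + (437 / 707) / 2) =152947 / 1414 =108.17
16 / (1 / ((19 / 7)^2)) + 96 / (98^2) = 283048 / 2401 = 117.89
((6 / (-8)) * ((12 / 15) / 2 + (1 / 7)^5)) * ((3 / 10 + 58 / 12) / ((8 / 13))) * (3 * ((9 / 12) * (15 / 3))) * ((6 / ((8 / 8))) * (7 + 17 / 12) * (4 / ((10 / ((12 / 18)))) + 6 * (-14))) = 228698391207 / 1920800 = 119064.14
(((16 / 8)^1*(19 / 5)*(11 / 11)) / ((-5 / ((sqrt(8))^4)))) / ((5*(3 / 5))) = -2432 / 75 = -32.43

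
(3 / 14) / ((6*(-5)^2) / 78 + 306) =39 / 56042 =0.00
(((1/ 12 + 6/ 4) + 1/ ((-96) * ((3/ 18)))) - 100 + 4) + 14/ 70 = -22627/ 240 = -94.28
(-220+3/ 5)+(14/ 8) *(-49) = -6103/ 20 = -305.15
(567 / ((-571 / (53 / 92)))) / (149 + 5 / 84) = -631071 / 164438293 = -0.00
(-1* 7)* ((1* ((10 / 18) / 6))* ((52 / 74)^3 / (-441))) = 43940 / 86160753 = 0.00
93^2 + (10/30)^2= 77842/9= 8649.11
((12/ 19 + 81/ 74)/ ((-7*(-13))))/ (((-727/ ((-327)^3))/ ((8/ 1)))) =339447821364/ 46508371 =7298.64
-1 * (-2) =2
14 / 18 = 7 / 9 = 0.78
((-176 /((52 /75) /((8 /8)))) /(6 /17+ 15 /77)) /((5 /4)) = -1151920 /3107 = -370.75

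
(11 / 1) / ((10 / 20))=22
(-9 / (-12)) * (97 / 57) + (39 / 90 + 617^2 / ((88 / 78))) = 2115689837 / 6270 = 337430.60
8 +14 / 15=134 / 15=8.93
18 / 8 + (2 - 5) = -3 / 4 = -0.75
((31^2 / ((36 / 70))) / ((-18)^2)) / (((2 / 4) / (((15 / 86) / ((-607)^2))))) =168175 / 30799388808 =0.00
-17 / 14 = -1.21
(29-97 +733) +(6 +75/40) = 5383/8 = 672.88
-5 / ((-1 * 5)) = 1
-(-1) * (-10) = -10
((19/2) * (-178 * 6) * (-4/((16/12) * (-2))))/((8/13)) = -197847/8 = -24730.88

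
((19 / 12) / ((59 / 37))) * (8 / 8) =703 / 708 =0.99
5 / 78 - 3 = -229 / 78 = -2.94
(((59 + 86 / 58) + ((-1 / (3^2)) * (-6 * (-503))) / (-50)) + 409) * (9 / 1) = 3107136 / 725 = 4285.70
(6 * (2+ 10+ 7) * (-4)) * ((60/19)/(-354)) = 240/59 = 4.07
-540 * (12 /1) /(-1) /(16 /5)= 2025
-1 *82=-82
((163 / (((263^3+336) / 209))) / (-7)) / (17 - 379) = 34067 / 46097978122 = 0.00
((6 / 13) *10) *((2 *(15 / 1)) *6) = 10800 / 13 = 830.77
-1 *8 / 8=-1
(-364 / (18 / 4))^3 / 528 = -24114272 / 24057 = -1002.38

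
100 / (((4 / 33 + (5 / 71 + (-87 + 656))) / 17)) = 58575 / 19612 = 2.99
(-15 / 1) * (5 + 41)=-690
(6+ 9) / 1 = 15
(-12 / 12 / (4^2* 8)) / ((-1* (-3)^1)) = -1 / 384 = -0.00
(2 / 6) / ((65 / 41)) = 41 / 195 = 0.21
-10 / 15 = -2 / 3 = -0.67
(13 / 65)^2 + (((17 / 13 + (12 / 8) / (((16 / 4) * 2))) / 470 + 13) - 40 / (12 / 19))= -73745479 / 1466400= -50.29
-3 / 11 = -0.27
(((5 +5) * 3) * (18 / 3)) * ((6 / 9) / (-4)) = -30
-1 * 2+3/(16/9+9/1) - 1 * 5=-652/97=-6.72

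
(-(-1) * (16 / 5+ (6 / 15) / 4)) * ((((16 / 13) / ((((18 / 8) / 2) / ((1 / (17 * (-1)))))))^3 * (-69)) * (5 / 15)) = 265289728 / 13114541115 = 0.02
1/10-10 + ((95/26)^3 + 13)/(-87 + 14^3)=-2306192569/233497160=-9.88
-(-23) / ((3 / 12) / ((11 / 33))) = 92 / 3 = 30.67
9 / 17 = 0.53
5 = 5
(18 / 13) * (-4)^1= -5.54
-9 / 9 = -1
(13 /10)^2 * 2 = 169 /50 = 3.38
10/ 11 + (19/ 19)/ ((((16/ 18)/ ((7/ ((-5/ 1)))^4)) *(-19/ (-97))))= 24006803/ 1045000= 22.97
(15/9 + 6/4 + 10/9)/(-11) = -7/18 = -0.39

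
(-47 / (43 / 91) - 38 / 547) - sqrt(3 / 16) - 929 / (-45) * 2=-61649867 / 1058445 - sqrt(3) / 4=-58.68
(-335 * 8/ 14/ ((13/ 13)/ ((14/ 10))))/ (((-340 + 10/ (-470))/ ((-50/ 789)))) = -629800/ 12609009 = -0.05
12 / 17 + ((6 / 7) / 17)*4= 108 / 119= 0.91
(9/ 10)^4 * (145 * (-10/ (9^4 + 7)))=-0.14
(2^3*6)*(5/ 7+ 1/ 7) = 288/ 7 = 41.14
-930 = -930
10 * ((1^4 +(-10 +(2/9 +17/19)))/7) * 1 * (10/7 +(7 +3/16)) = -1626025/16758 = -97.03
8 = 8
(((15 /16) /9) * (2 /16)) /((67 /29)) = 145 /25728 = 0.01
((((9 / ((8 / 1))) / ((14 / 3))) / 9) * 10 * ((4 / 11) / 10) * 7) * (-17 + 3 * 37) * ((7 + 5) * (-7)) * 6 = -35532 / 11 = -3230.18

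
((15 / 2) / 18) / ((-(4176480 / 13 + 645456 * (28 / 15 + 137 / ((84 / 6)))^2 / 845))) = -739375 / 754130817424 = -0.00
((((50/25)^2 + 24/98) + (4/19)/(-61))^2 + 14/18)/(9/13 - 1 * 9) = -7081980751963/3134911585932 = -2.26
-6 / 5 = -1.20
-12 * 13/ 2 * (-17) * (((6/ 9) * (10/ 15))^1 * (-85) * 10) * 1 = -500933.33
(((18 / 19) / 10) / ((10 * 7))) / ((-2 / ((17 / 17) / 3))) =-3 / 13300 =-0.00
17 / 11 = 1.55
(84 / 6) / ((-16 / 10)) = -35 / 4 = -8.75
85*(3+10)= 1105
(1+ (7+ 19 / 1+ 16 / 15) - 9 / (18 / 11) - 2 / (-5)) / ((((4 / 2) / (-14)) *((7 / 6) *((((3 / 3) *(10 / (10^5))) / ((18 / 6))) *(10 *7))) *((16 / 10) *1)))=-258375 / 7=-36910.71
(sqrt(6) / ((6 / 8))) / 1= 4 * sqrt(6) / 3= 3.27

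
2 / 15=0.13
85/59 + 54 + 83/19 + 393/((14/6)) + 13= 1892992/7847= 241.24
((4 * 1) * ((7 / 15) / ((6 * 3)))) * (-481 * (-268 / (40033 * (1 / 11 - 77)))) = -1417988 / 326583495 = -0.00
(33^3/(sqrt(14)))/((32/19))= 682803 * sqrt(14)/448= 5702.71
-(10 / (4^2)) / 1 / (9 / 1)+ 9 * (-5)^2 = 16195 / 72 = 224.93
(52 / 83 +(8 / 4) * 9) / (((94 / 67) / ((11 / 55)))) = 51791 / 19505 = 2.66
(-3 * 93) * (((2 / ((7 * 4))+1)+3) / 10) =-15903 / 140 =-113.59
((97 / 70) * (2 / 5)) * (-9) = -873 / 175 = -4.99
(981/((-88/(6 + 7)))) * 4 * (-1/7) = 12753/154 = 82.81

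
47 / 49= 0.96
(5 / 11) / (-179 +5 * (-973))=-5 / 55484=-0.00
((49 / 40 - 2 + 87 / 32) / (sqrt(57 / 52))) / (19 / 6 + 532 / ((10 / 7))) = 311 * sqrt(741) / 1712584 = 0.00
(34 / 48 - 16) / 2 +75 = 3233 / 48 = 67.35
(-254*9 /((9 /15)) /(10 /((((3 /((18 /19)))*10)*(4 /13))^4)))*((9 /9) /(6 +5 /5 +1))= -331015340000 /771147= -429250.64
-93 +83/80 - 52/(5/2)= -9021/80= -112.76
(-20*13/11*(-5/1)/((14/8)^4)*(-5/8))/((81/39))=-2704000/713097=-3.79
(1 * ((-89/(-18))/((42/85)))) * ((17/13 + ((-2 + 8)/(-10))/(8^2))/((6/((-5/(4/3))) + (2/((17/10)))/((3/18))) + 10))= 694595605/826495488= 0.84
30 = 30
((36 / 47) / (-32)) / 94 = -9 / 35344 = -0.00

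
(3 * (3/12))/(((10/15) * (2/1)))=9/16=0.56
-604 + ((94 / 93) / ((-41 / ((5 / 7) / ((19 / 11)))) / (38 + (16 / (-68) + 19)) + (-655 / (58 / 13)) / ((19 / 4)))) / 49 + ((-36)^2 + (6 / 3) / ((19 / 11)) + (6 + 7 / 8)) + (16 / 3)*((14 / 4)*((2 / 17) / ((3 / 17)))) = 471272256998758637 / 661456370504664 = 712.48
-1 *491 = -491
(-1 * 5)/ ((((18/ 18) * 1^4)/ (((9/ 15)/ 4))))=-3/ 4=-0.75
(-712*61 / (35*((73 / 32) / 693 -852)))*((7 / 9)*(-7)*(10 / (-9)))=1498230272 / 170044911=8.81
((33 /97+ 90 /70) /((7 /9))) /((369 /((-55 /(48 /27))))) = -34155 /194873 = -0.18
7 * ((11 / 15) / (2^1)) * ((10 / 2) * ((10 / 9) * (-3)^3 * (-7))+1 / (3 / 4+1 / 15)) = 18887 / 7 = 2698.14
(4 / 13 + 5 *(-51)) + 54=-2609 / 13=-200.69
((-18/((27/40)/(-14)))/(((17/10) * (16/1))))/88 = 175/1122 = 0.16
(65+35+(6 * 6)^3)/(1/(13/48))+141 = 153649/12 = 12804.08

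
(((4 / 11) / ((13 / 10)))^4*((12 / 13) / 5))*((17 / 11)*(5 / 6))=87040000 / 59797108943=0.00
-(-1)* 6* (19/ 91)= 114/ 91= 1.25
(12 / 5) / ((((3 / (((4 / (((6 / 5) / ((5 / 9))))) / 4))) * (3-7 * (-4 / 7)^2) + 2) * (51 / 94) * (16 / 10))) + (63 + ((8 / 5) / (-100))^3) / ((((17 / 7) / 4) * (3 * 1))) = 808951119907 / 23109375000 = 35.01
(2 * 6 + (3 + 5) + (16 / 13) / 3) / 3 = 796 / 117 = 6.80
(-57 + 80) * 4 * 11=1012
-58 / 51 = -1.14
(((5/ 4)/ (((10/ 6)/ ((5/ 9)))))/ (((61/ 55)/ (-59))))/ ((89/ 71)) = -1151975/ 65148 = -17.68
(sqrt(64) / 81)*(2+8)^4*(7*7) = 3920000 / 81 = 48395.06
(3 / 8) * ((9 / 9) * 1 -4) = -9 / 8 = -1.12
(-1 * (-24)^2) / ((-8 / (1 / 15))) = 24 / 5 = 4.80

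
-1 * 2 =-2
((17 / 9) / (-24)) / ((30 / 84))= -119 / 540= -0.22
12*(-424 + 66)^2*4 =6151872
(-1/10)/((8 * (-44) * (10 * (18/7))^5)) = 0.00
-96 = -96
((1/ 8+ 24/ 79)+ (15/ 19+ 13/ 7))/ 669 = 86169/ 18744488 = 0.00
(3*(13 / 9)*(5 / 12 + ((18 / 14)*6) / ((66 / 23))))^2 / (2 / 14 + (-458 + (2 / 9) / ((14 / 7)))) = -1391066209 / 3517313184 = -0.40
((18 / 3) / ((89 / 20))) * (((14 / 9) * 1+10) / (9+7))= 260 / 267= 0.97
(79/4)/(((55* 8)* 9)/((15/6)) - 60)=79/6096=0.01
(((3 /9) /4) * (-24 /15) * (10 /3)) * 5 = -20 /9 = -2.22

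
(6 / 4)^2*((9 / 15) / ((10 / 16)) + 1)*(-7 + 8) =4.41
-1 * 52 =-52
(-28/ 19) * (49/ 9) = -1372/ 171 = -8.02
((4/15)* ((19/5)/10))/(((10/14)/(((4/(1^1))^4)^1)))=68096/1875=36.32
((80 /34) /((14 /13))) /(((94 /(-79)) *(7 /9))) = -92430 /39151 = -2.36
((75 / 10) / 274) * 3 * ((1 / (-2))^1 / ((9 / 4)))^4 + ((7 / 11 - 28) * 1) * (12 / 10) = -180369538 / 5493015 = -32.84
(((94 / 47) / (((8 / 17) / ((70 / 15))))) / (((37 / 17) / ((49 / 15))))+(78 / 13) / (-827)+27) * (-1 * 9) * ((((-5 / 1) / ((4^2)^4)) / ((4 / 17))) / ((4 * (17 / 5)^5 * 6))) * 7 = 3419360415625 / 32157633293058048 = 0.00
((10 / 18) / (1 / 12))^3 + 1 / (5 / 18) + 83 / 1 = 51691 / 135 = 382.90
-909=-909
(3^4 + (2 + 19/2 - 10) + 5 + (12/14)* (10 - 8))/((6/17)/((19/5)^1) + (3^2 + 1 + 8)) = 403427/81816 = 4.93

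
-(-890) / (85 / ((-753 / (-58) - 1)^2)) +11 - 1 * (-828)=66979591 / 28594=2342.44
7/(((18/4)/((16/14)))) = 16/9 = 1.78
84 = 84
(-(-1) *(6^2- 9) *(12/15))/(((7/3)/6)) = 1944/35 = 55.54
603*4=2412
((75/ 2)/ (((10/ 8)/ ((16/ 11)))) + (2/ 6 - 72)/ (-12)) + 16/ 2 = 57.61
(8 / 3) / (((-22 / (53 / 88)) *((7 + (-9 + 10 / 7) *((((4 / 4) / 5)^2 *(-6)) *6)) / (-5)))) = 46375 / 2274558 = 0.02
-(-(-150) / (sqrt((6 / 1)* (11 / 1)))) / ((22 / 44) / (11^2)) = -550* sqrt(66) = -4468.22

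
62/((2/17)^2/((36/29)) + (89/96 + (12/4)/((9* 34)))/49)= 252858816/123451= 2048.25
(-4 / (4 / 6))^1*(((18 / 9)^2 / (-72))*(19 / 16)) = 19 / 48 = 0.40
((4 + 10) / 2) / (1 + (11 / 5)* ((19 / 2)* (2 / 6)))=210 / 239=0.88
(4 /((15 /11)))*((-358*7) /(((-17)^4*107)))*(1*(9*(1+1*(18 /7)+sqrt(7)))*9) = -2126520 /8936747-2977128*sqrt(7) /44683735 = -0.41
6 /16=3 /8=0.38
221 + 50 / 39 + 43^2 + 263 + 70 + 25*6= 99617 / 39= 2554.28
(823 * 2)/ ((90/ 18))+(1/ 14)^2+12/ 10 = 323797/ 980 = 330.41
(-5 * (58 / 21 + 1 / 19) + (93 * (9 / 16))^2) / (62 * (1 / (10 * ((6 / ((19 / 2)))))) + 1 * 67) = 35.44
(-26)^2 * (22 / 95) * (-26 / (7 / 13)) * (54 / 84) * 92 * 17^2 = -601428855456 / 4655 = -129200613.42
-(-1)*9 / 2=9 / 2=4.50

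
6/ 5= 1.20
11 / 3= 3.67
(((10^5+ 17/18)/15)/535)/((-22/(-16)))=7200068/794475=9.06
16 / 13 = 1.23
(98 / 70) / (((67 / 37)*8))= 259 / 2680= 0.10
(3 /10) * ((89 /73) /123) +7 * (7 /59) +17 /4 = 17953537 /3531740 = 5.08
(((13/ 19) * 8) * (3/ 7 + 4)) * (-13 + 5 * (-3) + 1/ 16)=-180141/ 266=-677.22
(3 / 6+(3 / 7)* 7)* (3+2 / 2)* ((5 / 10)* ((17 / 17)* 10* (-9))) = -630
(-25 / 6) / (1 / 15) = -125 / 2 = -62.50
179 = 179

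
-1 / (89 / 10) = -10 / 89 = -0.11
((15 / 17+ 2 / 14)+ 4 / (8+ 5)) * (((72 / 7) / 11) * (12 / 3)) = 593856 / 119119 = 4.99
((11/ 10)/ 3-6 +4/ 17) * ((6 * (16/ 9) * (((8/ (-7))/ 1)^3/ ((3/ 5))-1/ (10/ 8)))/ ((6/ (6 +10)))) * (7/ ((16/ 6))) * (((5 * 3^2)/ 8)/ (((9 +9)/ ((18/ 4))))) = 23284874/ 12495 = 1863.54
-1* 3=-3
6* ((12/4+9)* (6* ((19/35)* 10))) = 16416/7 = 2345.14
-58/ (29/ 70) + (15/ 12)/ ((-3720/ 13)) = -416653/ 2976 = -140.00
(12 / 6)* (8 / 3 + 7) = 58 / 3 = 19.33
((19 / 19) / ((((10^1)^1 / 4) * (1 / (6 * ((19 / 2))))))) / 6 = 3.80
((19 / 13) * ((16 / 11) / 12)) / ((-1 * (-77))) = 76 / 33033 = 0.00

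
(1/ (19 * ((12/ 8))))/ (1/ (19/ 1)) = 0.67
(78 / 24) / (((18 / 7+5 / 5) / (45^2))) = 7371 / 4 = 1842.75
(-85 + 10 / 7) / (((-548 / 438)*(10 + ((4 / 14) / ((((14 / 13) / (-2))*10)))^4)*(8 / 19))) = 1252910010909375 / 78977836305712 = 15.86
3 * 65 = 195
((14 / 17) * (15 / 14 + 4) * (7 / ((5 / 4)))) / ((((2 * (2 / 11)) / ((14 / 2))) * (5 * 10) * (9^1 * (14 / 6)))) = 5467 / 12750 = 0.43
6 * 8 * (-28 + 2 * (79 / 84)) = -8776 / 7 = -1253.71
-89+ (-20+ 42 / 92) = -4993 / 46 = -108.54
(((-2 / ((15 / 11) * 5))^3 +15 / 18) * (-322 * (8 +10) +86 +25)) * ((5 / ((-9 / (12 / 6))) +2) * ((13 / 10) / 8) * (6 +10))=-13437485932 / 1265625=-10617.27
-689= -689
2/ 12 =0.17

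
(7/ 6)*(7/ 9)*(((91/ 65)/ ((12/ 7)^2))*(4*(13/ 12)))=218491/ 116640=1.87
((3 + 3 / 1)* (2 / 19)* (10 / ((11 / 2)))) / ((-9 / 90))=-11.48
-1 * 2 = -2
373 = 373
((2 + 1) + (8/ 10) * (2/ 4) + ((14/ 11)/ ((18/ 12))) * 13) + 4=3041/ 165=18.43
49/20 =2.45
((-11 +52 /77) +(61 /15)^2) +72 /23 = 3723166 /398475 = 9.34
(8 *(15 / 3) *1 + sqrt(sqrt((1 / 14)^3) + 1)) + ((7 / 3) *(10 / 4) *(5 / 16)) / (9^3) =sqrt(sqrt(14) + 196) / 14 + 2799535 / 69984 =41.01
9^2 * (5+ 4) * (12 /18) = 486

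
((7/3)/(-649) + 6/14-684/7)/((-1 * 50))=662978/340725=1.95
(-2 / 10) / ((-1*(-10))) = -1 / 50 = -0.02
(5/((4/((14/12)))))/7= 5/24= 0.21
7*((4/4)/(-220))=-7/220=-0.03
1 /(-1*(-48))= 1 /48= 0.02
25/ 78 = 0.32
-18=-18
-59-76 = -135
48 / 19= 2.53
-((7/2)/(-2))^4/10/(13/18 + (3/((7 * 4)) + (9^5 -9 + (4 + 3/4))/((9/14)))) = -151263/14813280640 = -0.00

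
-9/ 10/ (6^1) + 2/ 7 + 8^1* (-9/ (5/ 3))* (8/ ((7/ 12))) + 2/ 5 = -591.92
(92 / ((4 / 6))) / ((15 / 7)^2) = 30.05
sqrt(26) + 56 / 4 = sqrt(26) + 14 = 19.10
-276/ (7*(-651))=92/ 1519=0.06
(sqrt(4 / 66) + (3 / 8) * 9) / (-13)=-27 / 104 - sqrt(66) / 429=-0.28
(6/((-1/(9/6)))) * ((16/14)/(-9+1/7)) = 36/31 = 1.16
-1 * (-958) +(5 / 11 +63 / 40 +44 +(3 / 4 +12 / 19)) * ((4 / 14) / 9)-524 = 38228639 / 87780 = 435.51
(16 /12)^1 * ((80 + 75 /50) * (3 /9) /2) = 163 /9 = 18.11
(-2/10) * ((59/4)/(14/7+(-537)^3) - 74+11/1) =39023246111/3097083020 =12.60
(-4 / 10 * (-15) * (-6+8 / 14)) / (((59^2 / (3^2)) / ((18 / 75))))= -0.02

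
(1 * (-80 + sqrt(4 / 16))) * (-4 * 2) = 636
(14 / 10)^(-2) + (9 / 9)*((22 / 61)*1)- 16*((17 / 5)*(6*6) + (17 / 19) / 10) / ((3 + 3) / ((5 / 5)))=-277510133 / 851865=-325.77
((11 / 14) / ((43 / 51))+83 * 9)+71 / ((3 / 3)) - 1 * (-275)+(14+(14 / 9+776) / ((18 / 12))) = 26433917 / 16254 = 1626.30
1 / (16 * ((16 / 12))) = 3 / 64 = 0.05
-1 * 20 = -20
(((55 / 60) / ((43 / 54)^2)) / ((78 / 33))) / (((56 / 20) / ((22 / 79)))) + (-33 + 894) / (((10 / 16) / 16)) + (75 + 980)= 3070114633151 / 132924610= 23096.66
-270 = -270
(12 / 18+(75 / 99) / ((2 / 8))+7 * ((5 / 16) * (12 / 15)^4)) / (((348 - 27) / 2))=37892 / 1324125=0.03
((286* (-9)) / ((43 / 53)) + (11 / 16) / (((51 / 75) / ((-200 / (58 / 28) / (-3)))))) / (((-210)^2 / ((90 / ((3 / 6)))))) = -12.82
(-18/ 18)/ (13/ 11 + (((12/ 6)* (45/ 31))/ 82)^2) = -17769851/ 21023008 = -0.85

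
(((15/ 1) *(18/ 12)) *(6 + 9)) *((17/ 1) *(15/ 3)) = 57375/ 2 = 28687.50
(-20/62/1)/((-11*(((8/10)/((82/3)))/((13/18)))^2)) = 35511125/1988712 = 17.86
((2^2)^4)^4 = 4294967296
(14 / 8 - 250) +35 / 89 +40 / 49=-4309373 / 17444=-247.04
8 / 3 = 2.67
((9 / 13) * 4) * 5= 180 / 13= 13.85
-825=-825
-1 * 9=-9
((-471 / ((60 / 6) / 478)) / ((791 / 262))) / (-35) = 29493078 / 138425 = 213.06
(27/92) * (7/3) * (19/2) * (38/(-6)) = -7581/184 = -41.20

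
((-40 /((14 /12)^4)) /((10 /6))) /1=-31104 /2401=-12.95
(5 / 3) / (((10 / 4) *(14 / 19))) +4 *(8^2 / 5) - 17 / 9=15818 / 315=50.22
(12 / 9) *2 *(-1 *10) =-80 / 3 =-26.67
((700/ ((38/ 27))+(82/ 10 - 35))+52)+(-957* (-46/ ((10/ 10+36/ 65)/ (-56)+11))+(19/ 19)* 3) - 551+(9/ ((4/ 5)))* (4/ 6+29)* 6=15149473659/ 2529470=5989.19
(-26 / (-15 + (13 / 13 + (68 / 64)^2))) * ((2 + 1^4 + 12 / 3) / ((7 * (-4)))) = -1664 / 3295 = -0.51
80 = 80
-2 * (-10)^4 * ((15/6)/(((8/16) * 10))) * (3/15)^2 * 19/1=-7600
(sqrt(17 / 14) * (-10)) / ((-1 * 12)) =5 * sqrt(238) / 84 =0.92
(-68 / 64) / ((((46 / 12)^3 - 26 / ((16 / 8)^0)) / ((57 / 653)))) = -26163 / 8555606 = -0.00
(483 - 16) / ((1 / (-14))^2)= 91532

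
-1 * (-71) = 71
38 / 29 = 1.31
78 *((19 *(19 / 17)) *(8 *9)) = 2027376 / 17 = 119257.41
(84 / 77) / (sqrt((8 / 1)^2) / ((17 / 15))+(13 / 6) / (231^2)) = 5937624 / 38420141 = 0.15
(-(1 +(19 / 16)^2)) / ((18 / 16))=-617 / 288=-2.14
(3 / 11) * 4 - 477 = -5235 / 11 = -475.91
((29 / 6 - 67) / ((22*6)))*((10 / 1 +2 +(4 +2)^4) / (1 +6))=-40657 / 462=-88.00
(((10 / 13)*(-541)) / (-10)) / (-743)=-541 / 9659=-0.06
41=41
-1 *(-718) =718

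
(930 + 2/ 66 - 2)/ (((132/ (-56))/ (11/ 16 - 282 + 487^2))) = -270841589375/ 2904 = -93265010.12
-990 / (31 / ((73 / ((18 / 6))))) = -24090 / 31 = -777.10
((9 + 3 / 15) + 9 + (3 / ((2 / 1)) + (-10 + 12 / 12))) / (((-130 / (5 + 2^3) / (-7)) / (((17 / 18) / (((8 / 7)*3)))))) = 89131 / 43200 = 2.06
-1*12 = -12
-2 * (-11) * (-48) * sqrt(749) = -1056 * sqrt(749) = -28900.46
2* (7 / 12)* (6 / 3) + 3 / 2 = 3.83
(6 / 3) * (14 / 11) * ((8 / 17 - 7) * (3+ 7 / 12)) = -59.56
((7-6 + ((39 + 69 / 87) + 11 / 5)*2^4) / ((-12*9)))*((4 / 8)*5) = -10841 / 696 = -15.58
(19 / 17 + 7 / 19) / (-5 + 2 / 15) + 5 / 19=-0.04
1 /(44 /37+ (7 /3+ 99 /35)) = 3885 /24674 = 0.16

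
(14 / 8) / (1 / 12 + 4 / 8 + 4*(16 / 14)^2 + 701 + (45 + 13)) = 1029 / 449707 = 0.00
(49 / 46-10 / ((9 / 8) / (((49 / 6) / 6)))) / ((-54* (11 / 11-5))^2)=-41111 / 173840256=-0.00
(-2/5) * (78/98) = -78/245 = -0.32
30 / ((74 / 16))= 240 / 37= 6.49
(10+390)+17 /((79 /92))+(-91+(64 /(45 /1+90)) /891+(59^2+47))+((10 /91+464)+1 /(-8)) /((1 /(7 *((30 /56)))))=154869241126337 /27671323680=5596.74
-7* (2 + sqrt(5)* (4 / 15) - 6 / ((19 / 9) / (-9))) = -3668 / 19 - 28* sqrt(5) / 15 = -197.23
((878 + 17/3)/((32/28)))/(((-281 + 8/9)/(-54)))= 1503117/10084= 149.06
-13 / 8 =-1.62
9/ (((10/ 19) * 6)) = 57/ 20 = 2.85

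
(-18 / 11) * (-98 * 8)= 14112 / 11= 1282.91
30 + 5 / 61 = 1835 / 61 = 30.08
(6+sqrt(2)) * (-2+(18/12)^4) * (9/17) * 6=1323 * sqrt(2)/136+3969/68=72.13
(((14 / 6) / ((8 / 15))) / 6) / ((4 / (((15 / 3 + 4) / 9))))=35 / 192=0.18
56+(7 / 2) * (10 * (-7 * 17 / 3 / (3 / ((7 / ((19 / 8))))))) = -223664 / 171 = -1307.98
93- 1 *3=90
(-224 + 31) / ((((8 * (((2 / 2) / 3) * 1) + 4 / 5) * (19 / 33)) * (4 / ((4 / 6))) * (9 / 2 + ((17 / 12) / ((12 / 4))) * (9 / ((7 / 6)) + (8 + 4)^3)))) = -74305 / 3799848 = -0.02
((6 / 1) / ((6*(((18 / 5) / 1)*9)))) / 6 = 5 / 972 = 0.01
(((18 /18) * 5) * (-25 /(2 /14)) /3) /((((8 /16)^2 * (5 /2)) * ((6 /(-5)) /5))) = 17500 /9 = 1944.44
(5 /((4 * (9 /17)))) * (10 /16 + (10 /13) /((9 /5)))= 83725 /33696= 2.48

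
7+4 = 11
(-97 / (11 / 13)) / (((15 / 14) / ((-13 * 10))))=459004 / 33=13909.21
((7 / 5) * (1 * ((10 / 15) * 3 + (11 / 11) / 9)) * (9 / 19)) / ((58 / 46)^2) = 3703 / 4205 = 0.88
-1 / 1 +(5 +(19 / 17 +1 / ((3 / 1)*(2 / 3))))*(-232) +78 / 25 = -651599 / 425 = -1533.17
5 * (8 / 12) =10 / 3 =3.33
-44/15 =-2.93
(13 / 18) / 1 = 13 / 18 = 0.72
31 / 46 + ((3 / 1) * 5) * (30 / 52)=9.33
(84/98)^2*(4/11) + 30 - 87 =-30579/539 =-56.73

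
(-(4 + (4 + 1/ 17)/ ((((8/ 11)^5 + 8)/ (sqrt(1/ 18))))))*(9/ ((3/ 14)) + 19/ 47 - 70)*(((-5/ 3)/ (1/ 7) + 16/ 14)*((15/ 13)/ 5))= -88196/ 329 - 4804312381*sqrt(2)/ 869333808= -275.89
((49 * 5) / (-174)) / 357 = -35 / 8874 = -0.00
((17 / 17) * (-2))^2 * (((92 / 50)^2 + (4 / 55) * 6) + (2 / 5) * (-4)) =61104 / 6875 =8.89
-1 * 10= -10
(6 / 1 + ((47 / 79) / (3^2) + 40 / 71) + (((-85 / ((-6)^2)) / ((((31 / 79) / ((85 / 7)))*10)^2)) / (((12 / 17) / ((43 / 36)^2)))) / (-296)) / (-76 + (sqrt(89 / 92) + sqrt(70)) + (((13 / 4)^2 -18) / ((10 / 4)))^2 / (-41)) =28001052016473504754675 / (2735680560988032*(-114994503 + 32800*sqrt(2047) + 1508800*sqrt(70))) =-0.10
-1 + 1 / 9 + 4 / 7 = -20 / 63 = -0.32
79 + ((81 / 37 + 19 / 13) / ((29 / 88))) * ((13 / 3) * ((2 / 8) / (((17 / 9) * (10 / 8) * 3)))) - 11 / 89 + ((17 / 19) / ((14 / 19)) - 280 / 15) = 21518567279 / 340924290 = 63.12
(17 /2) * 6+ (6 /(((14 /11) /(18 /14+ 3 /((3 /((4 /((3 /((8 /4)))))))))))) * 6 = 7977 /49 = 162.80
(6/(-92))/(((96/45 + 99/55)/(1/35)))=-9/18998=-0.00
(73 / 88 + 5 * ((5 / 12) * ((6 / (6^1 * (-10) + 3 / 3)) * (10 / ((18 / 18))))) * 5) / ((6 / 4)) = -50693 / 7788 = -6.51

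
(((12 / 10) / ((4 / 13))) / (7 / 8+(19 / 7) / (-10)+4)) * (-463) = -392.24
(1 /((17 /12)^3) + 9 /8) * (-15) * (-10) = 221.51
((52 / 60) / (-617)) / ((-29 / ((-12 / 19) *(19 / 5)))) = -52 / 447325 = -0.00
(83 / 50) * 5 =83 / 10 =8.30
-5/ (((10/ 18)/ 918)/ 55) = -454410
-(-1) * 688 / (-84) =-8.19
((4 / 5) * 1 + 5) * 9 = 261 / 5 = 52.20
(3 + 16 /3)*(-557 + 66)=-12275 /3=-4091.67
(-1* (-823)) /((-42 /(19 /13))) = -15637 /546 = -28.64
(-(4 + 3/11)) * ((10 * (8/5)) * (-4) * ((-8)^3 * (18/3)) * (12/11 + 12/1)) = -1330642944/121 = -10997049.12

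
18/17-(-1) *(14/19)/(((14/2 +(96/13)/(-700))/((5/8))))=23106193/20544092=1.12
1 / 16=0.06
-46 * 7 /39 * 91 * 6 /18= -2254 /9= -250.44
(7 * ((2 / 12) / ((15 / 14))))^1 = 49 / 45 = 1.09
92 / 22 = 46 / 11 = 4.18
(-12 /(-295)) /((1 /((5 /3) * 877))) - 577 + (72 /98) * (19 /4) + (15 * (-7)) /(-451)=-669939271 /1303841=-513.82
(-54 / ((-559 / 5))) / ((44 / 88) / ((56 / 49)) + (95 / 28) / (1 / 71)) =30240 / 15109211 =0.00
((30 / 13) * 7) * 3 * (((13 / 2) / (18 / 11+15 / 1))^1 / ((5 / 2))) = 462 / 61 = 7.57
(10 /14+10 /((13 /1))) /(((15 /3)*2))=27 /182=0.15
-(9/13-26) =329/13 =25.31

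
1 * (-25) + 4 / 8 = -49 / 2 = -24.50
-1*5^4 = -625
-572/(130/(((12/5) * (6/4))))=-396/25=-15.84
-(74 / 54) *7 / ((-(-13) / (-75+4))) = 18389 / 351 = 52.39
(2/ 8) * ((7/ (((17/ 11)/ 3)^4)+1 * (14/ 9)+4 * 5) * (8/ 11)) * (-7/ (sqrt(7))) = -181832194 * sqrt(7)/ 8268579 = -58.18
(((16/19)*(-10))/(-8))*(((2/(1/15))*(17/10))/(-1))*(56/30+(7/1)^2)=-51884/19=-2730.74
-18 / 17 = -1.06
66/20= 3.30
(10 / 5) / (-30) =-1 / 15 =-0.07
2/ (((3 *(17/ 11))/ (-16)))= -352/ 51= -6.90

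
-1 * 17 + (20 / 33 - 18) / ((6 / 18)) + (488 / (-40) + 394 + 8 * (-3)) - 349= -3321 / 55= -60.38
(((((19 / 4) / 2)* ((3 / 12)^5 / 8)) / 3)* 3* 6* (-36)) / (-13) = 513 / 106496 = 0.00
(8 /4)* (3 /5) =6 /5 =1.20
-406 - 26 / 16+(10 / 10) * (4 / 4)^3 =-3253 / 8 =-406.62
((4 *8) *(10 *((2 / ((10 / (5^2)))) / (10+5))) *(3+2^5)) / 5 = 746.67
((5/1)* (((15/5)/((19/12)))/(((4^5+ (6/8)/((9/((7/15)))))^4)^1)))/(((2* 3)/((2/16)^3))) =61509375/21933574808044287881779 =0.00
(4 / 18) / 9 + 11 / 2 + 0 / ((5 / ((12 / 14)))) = 5.52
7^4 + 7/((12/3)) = 9611/4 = 2402.75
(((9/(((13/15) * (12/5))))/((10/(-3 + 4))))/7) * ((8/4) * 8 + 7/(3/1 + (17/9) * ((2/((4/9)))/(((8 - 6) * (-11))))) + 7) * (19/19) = 26577/16744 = 1.59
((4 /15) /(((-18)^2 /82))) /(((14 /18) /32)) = 2624 /945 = 2.78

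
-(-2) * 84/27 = 56/9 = 6.22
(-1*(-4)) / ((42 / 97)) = 194 / 21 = 9.24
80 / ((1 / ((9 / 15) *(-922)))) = -44256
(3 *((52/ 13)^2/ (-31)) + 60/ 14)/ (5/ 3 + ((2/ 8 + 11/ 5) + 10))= 3240/ 16709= 0.19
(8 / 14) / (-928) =-1 / 1624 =-0.00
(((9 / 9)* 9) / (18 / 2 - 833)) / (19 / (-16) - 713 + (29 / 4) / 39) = 702 / 45890311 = 0.00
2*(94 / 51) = 188 / 51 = 3.69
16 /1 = 16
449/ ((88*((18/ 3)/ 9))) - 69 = -10797/ 176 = -61.35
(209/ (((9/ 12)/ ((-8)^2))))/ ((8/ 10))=66880/ 3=22293.33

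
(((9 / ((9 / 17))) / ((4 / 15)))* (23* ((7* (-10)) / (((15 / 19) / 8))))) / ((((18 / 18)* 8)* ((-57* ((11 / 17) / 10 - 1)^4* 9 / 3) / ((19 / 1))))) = 108583564075000 / 5752160649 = 18877.00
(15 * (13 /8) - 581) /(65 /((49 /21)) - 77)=31171 /2752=11.33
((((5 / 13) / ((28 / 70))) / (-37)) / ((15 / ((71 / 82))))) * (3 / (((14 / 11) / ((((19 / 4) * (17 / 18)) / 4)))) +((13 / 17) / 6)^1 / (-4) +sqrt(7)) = -355 * sqrt(7) / 236652 - 7061305 / 1802341632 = -0.01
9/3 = 3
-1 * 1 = -1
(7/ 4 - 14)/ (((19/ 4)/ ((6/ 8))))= -147/ 76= -1.93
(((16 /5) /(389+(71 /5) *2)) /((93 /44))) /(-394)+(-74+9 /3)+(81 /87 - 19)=-98763409649 /1108841883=-89.07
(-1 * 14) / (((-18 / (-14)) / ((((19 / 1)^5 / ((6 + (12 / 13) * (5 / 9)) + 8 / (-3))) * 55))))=-17350025693 / 45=-385556126.51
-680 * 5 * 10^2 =-340000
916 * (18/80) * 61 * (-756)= -47522538/5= -9504507.60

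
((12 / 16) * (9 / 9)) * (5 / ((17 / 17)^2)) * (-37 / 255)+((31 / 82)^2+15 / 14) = 268145 / 400078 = 0.67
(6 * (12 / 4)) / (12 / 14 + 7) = 126 / 55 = 2.29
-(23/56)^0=-1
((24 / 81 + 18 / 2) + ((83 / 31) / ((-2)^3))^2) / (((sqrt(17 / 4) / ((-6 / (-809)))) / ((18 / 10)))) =0.06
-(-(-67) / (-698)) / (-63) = -67 / 43974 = -0.00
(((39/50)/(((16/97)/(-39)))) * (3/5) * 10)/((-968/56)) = 3098277/48400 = 64.01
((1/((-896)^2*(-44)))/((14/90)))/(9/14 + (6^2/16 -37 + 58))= -15/1969307648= -0.00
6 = 6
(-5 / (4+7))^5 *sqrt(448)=-25000 *sqrt(7) / 161051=-0.41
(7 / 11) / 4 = 7 / 44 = 0.16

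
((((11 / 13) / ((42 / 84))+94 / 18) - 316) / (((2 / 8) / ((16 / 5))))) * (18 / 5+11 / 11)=-53231936 / 2925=-18198.95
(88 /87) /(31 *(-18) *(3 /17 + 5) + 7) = -1496 /4261695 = -0.00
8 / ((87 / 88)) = 704 / 87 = 8.09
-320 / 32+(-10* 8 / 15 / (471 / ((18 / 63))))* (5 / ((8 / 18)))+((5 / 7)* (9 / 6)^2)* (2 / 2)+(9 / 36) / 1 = -8.18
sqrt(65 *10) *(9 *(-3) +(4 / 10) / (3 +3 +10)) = -1079 *sqrt(26) / 8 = -687.73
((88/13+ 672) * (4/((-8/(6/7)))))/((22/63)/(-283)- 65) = 67424184/15065791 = 4.48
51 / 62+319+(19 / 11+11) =226799 / 682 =332.55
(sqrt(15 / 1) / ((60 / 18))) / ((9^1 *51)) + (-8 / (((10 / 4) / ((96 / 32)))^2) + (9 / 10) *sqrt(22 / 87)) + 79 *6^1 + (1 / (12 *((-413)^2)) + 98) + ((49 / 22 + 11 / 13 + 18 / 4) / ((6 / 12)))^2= sqrt(15) / 1530 + 3 *sqrt(1914) / 290 + 826550672957689 / 1046389644300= 790.36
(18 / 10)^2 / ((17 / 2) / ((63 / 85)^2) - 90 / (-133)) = 12216582 / 60893375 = 0.20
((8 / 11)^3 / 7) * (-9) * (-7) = 4608 / 1331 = 3.46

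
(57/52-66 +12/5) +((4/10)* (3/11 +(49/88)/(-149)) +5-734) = -168622799/213070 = -791.40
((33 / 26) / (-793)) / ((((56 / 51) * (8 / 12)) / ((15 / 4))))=-75735 / 9236864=-0.01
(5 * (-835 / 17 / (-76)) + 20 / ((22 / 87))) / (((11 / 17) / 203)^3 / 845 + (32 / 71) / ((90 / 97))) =1527272012941898584725 / 9011966670630807092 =169.47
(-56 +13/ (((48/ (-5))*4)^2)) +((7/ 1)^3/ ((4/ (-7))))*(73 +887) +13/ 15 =-576295.12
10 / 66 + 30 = 995 / 33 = 30.15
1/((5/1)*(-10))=-1/50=-0.02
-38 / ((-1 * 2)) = 19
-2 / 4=-1 / 2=-0.50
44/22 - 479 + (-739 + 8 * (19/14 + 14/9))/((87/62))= -5409955/5481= -987.04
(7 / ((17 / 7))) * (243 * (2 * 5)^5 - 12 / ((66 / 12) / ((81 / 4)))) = 13097676186 / 187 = 70041049.12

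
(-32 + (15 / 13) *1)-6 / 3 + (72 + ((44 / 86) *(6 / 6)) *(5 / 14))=153924 / 3913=39.34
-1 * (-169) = 169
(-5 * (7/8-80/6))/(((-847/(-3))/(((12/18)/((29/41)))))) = 61295/294756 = 0.21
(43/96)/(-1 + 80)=43/7584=0.01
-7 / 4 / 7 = -0.25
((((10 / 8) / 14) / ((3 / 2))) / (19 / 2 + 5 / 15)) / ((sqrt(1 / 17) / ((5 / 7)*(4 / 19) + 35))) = 23375*sqrt(17) / 109858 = 0.88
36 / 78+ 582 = 7572 / 13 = 582.46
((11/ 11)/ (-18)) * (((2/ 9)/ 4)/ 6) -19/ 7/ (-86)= 18167/ 585144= 0.03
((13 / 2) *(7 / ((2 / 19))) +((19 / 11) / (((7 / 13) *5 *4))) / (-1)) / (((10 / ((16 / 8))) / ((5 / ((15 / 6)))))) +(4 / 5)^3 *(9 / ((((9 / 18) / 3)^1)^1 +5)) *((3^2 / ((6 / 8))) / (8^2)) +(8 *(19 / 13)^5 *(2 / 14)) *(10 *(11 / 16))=24970971652888 / 110784548875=225.40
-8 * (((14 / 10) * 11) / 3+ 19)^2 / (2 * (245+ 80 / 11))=-5765936 / 624375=-9.23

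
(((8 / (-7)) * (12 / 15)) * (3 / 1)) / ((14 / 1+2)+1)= -0.16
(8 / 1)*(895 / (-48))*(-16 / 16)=895 / 6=149.17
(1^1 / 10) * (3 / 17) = 3 / 170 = 0.02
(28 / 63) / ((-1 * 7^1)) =-4 / 63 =-0.06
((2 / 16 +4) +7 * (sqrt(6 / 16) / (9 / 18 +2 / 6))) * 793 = 26169 / 8 +16653 * sqrt(6) / 10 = 7350.26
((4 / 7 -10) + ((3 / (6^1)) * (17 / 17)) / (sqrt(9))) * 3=-389 / 14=-27.79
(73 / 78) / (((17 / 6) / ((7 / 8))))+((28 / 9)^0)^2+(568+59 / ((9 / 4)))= 9475775 / 15912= 595.51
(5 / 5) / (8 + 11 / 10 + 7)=10 / 161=0.06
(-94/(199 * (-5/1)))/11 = 94/10945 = 0.01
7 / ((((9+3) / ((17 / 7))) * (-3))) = -17 / 36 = -0.47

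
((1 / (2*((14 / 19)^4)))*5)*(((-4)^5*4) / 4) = -20851360 / 2401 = -8684.45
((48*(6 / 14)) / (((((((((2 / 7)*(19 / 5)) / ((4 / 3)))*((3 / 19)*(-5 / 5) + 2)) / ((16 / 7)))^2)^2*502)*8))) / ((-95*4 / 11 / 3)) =-2883584 / 1202288745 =-0.00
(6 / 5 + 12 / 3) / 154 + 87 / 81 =11516 / 10395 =1.11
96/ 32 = 3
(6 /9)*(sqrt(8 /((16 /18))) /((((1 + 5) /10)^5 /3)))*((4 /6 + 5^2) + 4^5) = 19681250 /243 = 80992.80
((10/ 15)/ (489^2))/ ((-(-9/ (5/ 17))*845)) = 2/ 18548855091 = 0.00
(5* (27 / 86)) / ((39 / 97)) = 4365 / 1118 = 3.90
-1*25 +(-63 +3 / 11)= -965 / 11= -87.73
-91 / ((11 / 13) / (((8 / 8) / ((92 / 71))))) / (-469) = 11999 / 67804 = 0.18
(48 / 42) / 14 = 4 / 49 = 0.08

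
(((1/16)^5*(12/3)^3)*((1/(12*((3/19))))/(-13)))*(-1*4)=0.00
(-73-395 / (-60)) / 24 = -797 / 288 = -2.77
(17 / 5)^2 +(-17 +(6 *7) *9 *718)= 6784964 / 25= 271398.56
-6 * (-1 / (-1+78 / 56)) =168 / 11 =15.27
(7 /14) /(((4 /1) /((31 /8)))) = 31 /64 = 0.48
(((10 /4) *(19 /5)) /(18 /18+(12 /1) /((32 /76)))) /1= 19 /59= 0.32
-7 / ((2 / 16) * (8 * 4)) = -7 / 4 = -1.75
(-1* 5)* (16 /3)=-80 /3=-26.67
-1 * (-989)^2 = -978121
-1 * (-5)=5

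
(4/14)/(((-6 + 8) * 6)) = 0.02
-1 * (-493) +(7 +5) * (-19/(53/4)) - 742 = -14109/53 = -266.21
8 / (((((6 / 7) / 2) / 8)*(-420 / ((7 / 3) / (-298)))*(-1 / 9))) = -56 / 2235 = -0.03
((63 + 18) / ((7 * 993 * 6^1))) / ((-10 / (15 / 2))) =-27 / 18536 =-0.00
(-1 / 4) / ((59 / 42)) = -0.18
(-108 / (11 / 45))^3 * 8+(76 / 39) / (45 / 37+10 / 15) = -11938290606092 / 17303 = -689954956.14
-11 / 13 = -0.85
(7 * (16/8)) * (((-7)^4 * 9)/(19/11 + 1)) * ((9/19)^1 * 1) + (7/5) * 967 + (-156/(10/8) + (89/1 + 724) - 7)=5185004/95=54578.99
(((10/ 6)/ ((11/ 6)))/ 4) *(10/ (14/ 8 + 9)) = 100/ 473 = 0.21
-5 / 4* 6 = -15 / 2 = -7.50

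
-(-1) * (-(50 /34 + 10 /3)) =-245 /51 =-4.80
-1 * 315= -315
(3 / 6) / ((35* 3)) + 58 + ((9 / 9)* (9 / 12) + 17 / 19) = 476003 / 7980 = 59.65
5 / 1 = 5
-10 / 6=-1.67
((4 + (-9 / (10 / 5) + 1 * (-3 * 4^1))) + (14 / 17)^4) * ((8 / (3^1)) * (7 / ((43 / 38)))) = -2139909352 / 10774209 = -198.61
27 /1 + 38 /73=2009 /73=27.52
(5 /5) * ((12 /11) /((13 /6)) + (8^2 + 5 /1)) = 9939 /143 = 69.50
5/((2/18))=45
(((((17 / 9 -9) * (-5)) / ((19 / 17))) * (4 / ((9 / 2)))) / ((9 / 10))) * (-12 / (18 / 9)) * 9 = -870400 / 513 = -1696.69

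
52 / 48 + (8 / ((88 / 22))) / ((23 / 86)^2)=29.05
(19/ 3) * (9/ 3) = 19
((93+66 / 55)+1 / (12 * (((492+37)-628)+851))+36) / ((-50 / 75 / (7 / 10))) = -41122403 / 300800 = -136.71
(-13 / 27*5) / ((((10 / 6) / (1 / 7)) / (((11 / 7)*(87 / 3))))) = -4147 / 441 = -9.40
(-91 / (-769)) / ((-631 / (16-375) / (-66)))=-2156154 / 485239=-4.44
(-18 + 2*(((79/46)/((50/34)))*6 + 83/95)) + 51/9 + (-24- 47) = -2214674/32775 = -67.57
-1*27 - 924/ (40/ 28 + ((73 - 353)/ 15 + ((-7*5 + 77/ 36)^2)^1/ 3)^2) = -332873797982013/ 12325037932423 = -27.01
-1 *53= -53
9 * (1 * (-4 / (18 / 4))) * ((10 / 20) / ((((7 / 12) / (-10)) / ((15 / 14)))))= 3600 / 49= 73.47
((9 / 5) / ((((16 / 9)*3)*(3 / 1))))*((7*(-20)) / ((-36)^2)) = -7 / 576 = -0.01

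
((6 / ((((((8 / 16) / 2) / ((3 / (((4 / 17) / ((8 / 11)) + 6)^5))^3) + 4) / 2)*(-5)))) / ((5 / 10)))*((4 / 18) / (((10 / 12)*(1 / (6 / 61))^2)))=-11669708025909911280087465984 / 9019377774104891656816683087934908717575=-0.00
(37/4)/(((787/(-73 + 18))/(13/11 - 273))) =276575/1574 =175.71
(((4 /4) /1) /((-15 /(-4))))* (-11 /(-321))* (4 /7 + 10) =3256 /33705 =0.10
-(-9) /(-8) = -9 /8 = -1.12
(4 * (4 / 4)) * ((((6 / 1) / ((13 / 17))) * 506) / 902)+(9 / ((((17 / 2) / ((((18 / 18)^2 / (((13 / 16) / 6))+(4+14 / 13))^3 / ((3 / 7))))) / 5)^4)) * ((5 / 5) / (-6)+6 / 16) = 7445132726928012500817047511175368 / 79781054068104159641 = 93319558307321.47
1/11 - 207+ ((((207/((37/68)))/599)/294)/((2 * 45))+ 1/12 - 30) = -169745180831/716751420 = -236.83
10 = 10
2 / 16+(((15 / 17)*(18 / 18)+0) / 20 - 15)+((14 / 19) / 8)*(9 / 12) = -76289 / 5168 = -14.76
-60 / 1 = -60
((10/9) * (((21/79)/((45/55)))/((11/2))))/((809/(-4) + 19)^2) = 2240/1146037437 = 0.00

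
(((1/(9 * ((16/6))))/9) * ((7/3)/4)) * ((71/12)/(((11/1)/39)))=6461/114048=0.06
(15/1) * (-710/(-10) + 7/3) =1100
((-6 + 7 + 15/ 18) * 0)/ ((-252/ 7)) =0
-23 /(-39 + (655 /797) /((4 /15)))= 73324 /114507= 0.64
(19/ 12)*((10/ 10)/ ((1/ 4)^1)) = 19/ 3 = 6.33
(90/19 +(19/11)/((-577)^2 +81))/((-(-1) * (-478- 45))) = -329680261/36400324070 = -0.01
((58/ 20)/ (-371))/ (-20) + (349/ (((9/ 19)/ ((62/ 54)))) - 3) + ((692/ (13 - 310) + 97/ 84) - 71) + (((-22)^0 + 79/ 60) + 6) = 154518470657/ 198336600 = 779.07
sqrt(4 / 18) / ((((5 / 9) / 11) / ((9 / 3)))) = 99 * sqrt(2) / 5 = 28.00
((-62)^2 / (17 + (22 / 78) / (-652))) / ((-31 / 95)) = -59908368 / 86453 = -692.96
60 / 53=1.13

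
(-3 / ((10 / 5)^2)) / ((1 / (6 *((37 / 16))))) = -333 / 32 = -10.41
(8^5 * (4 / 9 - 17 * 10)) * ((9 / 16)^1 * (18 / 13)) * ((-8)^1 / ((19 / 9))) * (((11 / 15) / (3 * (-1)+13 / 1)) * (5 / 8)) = 928198656 / 1235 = 751577.86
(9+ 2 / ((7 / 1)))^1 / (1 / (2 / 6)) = 65 / 21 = 3.10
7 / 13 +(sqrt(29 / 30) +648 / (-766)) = -1531 / 4979 +sqrt(870) / 30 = 0.68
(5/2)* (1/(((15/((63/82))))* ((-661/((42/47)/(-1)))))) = 441/2547494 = 0.00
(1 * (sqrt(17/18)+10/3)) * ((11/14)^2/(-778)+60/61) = 9141899 * sqrt(34)/55810608+45709495/13952652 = 4.23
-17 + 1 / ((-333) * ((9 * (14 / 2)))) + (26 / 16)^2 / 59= -1343142293 / 79216704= -16.96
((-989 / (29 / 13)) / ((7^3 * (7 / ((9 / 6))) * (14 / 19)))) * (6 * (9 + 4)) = -29.32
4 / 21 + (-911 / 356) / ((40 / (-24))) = 64513 / 37380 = 1.73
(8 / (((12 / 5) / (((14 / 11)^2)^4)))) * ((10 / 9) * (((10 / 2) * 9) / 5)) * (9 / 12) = 36894726400 / 214358881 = 172.12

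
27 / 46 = 0.59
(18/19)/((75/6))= 0.08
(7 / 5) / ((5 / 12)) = 84 / 25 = 3.36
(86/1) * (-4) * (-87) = 29928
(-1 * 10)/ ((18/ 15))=-25/ 3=-8.33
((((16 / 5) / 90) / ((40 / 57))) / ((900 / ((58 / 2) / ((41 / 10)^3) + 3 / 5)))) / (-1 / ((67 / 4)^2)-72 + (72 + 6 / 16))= 60004436066 / 387845389265625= 0.00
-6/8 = -3/4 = -0.75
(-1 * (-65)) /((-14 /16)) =-520 /7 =-74.29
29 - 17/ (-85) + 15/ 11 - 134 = -5689/ 55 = -103.44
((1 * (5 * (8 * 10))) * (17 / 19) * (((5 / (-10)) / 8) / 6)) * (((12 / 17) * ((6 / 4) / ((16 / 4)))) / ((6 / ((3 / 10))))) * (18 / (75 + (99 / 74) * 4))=-1665 / 150632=-0.01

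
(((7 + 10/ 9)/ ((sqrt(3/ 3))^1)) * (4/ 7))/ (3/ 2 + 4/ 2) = 584/ 441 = 1.32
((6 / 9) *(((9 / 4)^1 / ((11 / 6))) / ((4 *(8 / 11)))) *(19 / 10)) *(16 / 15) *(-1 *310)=-1767 / 10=-176.70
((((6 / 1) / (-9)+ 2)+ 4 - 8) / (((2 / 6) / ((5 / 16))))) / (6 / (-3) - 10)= 5 / 24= 0.21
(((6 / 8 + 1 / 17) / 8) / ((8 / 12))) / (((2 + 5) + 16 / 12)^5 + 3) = 40095 / 10625793152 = 0.00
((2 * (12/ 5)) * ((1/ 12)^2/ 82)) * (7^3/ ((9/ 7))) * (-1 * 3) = -2401/ 7380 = -0.33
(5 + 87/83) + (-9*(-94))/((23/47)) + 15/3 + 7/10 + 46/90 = 299128411/171810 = 1741.04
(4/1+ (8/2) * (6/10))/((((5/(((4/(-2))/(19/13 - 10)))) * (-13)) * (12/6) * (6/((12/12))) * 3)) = -16/24975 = -0.00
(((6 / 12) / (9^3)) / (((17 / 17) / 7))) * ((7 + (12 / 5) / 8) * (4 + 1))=0.18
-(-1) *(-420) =-420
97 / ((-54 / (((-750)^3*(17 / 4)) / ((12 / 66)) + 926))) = 956548738303 / 54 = 17713865524.13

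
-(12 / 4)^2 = -9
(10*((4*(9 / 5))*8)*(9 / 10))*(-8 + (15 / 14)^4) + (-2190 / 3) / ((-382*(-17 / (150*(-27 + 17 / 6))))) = -119145256217 / 38980235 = -3056.56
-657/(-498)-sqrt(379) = -18.15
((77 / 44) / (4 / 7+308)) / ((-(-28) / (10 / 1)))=7 / 3456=0.00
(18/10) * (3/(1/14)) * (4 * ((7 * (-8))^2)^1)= 4741632/5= 948326.40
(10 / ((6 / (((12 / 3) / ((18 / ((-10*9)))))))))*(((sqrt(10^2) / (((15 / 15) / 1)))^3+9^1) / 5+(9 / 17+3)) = -349060 / 51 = -6844.31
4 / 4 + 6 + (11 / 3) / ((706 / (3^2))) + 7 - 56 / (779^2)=14.05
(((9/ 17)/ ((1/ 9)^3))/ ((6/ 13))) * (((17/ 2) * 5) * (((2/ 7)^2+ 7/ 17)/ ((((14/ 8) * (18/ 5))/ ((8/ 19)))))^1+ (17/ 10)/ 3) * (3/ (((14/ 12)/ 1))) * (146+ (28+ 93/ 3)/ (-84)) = 26704383920019/ 43429288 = 614893.43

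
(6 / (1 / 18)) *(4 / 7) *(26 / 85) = 11232 / 595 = 18.88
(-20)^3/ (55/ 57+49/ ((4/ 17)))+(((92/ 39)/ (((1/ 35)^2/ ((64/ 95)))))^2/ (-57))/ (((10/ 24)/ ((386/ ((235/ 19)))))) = -6130640881597473536/ 1231010500707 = -4980169.44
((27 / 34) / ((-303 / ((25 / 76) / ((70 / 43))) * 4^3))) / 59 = -1935 / 13796658176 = -0.00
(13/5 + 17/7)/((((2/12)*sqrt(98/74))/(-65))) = -13728*sqrt(37)/49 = -1704.17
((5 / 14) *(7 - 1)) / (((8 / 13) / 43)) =149.73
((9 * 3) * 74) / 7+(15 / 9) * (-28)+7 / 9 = 15091 / 63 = 239.54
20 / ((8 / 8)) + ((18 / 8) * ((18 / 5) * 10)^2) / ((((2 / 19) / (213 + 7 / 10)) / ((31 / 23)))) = 917589497 / 115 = 7979039.10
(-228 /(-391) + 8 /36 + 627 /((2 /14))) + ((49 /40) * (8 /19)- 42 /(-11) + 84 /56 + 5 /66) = 4395.72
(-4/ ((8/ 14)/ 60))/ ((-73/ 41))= 17220/ 73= 235.89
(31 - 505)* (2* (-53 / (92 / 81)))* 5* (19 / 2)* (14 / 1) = 676598265 / 23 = 29417315.87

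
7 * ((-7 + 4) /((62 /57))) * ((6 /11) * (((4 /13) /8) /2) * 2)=-3591 /8866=-0.41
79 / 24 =3.29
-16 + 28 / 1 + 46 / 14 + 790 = 5637 / 7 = 805.29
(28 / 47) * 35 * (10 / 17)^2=7.21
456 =456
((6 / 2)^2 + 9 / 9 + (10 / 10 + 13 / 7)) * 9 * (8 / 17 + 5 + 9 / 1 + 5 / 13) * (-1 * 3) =-1139670 / 221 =-5156.88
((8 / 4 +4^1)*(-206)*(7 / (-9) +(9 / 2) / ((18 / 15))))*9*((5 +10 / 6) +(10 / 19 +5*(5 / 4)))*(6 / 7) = -380970.28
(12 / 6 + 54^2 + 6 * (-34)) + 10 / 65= 35284 / 13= 2714.15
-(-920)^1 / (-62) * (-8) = 3680 / 31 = 118.71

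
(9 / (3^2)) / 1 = 1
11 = 11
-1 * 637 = -637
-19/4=-4.75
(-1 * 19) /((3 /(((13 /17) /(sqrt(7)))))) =-247 * sqrt(7) /357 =-1.83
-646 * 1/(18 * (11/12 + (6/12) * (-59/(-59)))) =-76/3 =-25.33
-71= -71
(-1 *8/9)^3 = -512/729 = -0.70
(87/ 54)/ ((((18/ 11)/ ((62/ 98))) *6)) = 9889/ 95256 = 0.10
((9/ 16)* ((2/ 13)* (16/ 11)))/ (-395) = -0.00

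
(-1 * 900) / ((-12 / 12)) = 900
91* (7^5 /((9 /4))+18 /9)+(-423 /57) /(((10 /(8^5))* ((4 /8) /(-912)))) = 2026561346 /45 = 45034696.58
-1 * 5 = -5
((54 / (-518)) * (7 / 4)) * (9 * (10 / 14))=-1215 / 1036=-1.17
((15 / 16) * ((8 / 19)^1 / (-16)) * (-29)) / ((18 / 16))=145 / 228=0.64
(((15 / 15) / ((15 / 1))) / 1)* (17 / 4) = 17 / 60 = 0.28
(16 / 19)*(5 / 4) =20 / 19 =1.05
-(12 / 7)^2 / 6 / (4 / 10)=-60 / 49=-1.22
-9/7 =-1.29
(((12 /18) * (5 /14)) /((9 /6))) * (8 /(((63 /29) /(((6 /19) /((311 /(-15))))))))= -23200 /2605869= -0.01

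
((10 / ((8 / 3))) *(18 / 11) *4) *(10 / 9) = 300 / 11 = 27.27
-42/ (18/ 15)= -35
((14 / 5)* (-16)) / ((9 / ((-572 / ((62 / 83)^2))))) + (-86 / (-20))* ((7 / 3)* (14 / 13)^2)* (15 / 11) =411498285842 / 80392455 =5118.62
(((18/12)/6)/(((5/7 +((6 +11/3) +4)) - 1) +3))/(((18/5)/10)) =175/4128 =0.04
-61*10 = -610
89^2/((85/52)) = 411892/85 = 4845.79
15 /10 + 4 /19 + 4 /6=271 /114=2.38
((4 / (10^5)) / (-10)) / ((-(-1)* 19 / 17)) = -17 / 4750000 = -0.00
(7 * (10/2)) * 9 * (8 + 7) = 4725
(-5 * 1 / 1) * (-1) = 5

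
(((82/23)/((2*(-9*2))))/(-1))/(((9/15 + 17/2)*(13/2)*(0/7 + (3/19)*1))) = 7790/734643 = 0.01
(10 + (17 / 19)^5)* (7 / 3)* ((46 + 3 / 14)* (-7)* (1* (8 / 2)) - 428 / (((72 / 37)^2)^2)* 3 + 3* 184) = -12640158758748521 / 616132666368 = -20515.32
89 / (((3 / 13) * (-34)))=-1157 / 102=-11.34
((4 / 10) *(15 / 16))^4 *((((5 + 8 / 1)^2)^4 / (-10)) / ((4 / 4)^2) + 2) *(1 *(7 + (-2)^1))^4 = -8259273347625 / 8192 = -1008212078.57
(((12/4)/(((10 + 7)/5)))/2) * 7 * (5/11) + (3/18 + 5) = 6.57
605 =605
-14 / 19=-0.74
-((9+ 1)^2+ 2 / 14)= -701 / 7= -100.14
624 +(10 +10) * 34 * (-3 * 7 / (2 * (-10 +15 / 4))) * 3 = 4051.20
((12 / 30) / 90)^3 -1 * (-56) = 637875001 / 11390625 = 56.00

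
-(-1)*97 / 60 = 97 / 60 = 1.62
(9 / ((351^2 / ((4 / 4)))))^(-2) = 187388721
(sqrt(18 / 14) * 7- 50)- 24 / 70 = -42.41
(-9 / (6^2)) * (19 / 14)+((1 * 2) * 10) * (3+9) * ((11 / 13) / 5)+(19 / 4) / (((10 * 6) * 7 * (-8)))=7036793 / 174720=40.27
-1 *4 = -4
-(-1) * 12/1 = 12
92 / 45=2.04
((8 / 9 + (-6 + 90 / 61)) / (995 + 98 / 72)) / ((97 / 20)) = -159680 / 212236873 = -0.00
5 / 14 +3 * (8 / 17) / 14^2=607 / 1666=0.36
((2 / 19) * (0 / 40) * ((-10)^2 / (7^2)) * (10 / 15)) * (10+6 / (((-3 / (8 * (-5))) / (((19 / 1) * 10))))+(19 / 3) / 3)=0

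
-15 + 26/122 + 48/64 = -14.04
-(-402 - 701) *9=9927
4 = 4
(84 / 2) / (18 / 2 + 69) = 0.54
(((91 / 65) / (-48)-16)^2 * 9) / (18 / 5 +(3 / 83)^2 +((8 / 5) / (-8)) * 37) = -101953128601 / 167482880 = -608.74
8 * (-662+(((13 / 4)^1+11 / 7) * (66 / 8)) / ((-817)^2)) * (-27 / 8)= 1336238098947 / 74758768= 17874.00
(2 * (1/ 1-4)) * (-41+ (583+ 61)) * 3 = -10854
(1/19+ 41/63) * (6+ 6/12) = 5473/1197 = 4.57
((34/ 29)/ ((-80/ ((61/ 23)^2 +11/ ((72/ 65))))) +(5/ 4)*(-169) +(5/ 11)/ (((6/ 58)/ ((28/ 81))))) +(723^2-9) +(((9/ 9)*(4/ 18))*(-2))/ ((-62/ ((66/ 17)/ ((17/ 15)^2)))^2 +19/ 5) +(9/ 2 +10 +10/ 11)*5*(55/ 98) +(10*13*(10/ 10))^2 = 539453.26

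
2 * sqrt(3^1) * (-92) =-318.70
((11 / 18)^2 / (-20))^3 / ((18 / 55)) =-19487171 / 979552051200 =-0.00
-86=-86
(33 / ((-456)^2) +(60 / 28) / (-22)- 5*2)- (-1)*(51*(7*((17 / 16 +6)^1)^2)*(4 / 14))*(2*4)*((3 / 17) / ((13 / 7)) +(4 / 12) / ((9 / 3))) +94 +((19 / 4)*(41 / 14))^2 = 2104719906781 / 242834592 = 8667.30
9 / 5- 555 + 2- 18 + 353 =-1081 / 5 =-216.20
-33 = -33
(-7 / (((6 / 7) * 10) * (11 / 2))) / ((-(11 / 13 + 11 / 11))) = 637 / 7920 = 0.08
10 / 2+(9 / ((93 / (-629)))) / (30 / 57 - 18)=87313 / 10292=8.48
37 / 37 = 1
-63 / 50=-1.26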